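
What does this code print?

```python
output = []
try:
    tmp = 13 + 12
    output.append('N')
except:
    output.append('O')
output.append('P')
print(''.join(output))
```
NP

No exception, try block completes normally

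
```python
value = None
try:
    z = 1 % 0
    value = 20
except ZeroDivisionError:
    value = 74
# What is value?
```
74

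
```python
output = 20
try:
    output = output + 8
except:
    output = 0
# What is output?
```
28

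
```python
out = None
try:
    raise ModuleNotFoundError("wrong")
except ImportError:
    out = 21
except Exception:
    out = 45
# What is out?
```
21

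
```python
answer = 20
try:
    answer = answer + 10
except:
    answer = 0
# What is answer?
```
30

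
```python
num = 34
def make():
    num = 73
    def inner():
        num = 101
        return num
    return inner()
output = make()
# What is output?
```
101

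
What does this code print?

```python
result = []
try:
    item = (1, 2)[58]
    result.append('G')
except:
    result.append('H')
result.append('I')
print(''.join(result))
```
HI

Exception raised in try, caught by bare except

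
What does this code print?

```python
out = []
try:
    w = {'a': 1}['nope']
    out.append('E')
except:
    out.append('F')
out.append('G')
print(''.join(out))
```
FG

Exception raised in try, caught by bare except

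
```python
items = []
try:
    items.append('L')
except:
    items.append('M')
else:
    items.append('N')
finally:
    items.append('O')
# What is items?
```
['L', 'N', 'O']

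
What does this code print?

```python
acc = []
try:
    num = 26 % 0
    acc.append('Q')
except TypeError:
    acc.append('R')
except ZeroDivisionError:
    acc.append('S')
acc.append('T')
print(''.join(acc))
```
ST

ZeroDivisionError is caught by its specific handler, not TypeError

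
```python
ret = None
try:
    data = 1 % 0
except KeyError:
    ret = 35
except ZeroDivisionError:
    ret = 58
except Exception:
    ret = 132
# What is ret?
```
58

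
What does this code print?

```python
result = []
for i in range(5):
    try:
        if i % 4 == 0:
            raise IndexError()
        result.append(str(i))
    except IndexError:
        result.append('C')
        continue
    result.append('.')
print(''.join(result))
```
C1.2.3.C

continue in except skips rest of loop body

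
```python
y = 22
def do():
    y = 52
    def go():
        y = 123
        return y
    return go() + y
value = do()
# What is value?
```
175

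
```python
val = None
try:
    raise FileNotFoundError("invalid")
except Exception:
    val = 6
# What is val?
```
6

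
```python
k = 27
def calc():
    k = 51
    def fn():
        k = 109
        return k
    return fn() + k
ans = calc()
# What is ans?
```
160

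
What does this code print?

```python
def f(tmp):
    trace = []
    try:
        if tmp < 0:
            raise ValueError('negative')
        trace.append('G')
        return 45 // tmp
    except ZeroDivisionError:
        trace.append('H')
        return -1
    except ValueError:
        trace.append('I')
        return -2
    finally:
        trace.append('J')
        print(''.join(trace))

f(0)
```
GHJ

tmp=0 causes ZeroDivisionError, caught, finally prints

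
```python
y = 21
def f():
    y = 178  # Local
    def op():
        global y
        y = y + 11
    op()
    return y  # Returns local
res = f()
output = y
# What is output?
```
32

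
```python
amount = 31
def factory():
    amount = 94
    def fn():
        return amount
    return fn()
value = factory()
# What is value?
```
94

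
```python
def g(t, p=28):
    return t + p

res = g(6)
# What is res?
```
34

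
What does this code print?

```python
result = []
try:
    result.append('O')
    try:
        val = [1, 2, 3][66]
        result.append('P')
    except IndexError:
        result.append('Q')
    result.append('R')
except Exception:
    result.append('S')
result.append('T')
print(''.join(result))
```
OQRT

Inner exception caught by inner handler, outer continues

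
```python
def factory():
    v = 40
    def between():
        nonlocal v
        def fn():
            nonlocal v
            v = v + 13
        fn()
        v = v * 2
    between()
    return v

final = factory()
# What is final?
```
106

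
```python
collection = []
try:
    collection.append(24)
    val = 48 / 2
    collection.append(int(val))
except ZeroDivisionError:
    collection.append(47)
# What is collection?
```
[24, 24]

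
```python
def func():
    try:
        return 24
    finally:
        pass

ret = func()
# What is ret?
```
24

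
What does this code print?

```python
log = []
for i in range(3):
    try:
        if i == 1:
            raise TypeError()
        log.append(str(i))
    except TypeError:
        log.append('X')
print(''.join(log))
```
0X2

Exception on i=1 caught, loop continues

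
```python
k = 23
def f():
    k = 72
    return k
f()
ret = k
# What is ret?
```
23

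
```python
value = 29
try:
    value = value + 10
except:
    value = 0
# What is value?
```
39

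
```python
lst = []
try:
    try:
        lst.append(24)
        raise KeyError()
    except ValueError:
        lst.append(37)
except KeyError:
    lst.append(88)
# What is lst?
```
[24, 88]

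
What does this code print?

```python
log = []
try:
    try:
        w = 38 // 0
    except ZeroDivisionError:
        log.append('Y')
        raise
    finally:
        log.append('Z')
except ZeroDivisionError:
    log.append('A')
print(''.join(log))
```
YZA

finally runs before re-raised exception propagates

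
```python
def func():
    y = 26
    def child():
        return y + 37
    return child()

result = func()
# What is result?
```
63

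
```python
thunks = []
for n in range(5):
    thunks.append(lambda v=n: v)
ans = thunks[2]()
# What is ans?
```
2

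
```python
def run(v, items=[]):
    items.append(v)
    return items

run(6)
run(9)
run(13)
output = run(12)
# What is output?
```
[6, 9, 13, 12]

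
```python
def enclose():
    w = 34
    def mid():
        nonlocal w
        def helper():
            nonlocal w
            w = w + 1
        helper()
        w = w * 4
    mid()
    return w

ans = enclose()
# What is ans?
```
140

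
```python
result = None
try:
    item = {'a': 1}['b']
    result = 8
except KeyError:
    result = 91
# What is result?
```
91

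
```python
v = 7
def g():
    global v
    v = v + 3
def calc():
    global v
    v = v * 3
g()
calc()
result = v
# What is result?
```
30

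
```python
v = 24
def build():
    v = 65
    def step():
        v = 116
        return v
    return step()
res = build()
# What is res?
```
116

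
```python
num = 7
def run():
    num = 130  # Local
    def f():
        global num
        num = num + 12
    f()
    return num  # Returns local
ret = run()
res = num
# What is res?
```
19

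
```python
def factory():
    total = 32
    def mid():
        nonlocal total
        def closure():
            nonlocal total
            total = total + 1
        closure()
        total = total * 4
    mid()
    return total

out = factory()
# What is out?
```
132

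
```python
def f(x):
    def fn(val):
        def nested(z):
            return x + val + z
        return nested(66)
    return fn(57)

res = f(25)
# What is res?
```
148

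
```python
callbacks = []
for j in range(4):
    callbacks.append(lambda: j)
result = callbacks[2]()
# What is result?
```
3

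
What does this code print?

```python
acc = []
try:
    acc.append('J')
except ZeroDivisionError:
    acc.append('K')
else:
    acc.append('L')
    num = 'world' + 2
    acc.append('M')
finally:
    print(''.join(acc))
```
JL

Try succeeds, else appends 'L', TypeError in else is uncaught, finally prints before exception propagates ('M' never appended)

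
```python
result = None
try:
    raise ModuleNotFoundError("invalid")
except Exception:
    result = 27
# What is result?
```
27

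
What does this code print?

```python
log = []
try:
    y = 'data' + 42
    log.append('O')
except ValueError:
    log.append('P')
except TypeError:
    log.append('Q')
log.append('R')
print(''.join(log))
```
QR

TypeError is caught by its specific handler, not ValueError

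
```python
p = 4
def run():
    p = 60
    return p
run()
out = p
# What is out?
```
4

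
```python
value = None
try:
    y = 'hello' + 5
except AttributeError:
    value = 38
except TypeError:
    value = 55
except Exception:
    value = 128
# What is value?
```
55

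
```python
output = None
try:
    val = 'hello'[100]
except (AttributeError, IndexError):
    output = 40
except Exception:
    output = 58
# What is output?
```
40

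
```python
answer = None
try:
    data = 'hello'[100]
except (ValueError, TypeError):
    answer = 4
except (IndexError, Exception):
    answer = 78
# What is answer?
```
78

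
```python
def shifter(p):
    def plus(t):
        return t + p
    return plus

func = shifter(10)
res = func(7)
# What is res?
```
17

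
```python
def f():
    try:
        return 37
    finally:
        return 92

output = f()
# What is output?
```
92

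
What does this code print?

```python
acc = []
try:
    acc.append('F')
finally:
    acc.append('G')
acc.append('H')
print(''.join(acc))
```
FGH

try/finally without except, no exception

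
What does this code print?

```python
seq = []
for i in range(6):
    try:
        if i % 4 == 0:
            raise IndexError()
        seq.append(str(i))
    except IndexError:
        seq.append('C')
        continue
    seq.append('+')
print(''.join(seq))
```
C1+2+3+C5+

continue in except skips rest of loop body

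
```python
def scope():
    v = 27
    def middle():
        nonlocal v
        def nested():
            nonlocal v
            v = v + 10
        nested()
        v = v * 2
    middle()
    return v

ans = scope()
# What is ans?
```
74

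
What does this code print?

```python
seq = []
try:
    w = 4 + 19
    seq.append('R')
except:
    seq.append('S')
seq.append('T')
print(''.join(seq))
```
RT

No exception, try block completes normally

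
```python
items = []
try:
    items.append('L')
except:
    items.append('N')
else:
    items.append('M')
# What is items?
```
['L', 'M']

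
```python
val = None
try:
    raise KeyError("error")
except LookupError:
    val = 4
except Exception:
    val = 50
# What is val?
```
4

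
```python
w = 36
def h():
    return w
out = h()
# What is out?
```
36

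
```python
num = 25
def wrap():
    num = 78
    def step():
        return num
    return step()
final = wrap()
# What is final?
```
78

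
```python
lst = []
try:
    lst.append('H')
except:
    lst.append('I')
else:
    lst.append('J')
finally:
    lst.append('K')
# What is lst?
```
['H', 'J', 'K']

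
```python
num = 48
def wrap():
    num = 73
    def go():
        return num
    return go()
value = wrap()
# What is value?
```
73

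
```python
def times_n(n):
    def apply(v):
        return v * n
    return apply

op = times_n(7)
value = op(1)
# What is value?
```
7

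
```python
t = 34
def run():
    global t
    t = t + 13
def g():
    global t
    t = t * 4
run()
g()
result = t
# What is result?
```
188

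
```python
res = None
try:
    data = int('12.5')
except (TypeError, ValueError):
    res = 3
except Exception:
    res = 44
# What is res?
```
3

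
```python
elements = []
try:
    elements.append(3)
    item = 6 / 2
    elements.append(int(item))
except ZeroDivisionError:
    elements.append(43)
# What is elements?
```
[3, 3]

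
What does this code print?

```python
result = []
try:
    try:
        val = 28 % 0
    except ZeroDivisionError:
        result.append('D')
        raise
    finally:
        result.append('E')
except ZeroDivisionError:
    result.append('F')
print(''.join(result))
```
DEF

finally runs before re-raised exception propagates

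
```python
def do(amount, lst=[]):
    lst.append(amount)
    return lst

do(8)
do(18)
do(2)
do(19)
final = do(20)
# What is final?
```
[8, 18, 2, 19, 20]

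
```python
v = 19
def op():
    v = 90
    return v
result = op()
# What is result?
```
90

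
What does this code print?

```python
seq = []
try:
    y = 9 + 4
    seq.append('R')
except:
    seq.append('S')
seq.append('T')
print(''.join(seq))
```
RT

No exception, try block completes normally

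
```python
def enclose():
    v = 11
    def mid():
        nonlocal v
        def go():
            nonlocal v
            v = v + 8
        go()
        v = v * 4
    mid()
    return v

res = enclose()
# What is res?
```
76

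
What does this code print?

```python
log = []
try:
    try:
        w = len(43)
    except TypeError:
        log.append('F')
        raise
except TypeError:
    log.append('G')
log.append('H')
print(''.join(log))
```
FGH

raise without argument re-raises current exception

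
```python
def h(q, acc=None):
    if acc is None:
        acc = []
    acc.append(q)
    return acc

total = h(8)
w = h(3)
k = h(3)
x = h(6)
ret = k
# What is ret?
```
[3]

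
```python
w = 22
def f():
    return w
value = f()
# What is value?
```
22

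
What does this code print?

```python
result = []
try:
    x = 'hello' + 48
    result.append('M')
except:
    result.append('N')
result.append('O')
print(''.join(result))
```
NO

Exception raised in try, caught by bare except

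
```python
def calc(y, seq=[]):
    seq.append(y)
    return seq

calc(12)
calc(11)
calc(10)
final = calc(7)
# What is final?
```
[12, 11, 10, 7]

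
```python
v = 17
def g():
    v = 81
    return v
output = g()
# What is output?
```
81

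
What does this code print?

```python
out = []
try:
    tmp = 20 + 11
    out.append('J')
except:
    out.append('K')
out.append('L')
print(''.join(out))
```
JL

No exception, try block completes normally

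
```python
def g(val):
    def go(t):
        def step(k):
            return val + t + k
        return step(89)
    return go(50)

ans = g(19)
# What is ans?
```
158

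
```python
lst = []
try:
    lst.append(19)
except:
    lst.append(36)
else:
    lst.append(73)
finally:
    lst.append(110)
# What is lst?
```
[19, 73, 110]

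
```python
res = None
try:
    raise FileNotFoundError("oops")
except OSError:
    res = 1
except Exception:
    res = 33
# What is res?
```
1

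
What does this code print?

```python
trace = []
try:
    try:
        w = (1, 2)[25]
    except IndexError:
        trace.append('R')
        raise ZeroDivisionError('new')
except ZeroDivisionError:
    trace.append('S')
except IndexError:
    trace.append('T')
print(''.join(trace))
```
RS

New ZeroDivisionError raised, caught by outer ZeroDivisionError handler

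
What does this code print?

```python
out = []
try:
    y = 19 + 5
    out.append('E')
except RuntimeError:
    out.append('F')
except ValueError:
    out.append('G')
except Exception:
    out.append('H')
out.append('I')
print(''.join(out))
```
EI

No exception, try block completes normally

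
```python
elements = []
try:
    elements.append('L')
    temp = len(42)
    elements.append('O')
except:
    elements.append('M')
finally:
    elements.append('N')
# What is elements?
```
['L', 'M', 'N']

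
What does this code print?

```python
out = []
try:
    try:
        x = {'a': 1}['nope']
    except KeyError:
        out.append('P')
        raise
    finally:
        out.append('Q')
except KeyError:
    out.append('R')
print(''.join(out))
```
PQR

finally runs before re-raised exception propagates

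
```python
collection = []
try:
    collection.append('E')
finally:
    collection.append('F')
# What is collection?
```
['E', 'F']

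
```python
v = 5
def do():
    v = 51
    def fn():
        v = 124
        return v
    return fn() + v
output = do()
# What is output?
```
175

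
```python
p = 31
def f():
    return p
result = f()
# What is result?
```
31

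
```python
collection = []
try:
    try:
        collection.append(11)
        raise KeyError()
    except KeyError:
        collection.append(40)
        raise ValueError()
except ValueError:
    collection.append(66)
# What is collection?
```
[11, 40, 66]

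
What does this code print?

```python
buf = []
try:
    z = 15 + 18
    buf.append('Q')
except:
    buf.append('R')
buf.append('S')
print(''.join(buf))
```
QS

No exception, try block completes normally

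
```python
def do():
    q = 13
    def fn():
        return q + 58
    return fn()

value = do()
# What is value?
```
71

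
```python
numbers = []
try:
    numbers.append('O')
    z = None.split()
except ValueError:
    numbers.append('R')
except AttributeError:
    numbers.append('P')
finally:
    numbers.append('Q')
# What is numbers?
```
['O', 'P', 'Q']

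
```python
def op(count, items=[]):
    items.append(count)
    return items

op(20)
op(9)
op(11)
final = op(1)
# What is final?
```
[20, 9, 11, 1]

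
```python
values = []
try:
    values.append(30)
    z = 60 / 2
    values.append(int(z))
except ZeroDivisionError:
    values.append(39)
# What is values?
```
[30, 30]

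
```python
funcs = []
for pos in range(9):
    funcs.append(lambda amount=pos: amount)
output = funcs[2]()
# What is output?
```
2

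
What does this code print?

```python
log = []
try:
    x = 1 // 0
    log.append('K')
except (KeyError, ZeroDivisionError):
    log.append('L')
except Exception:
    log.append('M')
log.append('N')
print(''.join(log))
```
LN

ZeroDivisionError matches tuple containing it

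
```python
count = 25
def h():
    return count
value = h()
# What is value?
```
25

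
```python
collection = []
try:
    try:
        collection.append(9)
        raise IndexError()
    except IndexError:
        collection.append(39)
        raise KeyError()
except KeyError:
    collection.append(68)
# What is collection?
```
[9, 39, 68]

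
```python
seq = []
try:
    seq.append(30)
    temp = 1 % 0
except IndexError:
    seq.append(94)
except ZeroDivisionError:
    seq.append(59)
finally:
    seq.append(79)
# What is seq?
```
[30, 59, 79]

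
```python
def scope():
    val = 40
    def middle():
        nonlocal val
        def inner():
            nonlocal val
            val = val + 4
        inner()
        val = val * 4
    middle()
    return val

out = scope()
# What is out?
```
176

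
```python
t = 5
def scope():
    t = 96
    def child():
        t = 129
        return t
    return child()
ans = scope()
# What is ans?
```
129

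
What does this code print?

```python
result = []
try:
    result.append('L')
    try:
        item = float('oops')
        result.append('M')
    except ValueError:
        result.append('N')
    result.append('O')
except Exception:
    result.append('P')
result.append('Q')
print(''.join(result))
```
LNOQ

Inner exception caught by inner handler, outer continues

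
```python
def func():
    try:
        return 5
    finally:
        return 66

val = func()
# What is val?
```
66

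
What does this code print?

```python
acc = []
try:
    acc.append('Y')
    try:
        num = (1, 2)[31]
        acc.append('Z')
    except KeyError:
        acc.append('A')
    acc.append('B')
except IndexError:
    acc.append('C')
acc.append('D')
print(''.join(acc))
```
YCD

Inner handler doesn't match, propagates to outer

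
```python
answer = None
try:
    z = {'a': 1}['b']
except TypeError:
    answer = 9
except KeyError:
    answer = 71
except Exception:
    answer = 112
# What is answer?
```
71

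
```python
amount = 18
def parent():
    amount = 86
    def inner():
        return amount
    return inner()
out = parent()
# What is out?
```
86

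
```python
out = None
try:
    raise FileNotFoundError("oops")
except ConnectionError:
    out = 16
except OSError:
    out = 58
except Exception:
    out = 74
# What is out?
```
58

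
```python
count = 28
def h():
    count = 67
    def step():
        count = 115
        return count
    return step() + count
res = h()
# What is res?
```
182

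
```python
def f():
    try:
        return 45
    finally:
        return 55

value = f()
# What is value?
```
55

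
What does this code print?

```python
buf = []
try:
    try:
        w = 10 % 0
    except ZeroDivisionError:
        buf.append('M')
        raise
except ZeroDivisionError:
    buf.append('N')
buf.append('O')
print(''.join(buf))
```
MNO

raise without argument re-raises current exception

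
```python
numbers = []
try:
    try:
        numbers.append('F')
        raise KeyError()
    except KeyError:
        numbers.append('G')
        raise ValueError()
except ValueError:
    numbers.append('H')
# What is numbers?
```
['F', 'G', 'H']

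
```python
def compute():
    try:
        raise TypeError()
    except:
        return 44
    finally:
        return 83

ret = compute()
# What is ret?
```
83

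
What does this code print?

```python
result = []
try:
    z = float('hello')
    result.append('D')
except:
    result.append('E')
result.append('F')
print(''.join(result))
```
EF

Exception raised in try, caught by bare except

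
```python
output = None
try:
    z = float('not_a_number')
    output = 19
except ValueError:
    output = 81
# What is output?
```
81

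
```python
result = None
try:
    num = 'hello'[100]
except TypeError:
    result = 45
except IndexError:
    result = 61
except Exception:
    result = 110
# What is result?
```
61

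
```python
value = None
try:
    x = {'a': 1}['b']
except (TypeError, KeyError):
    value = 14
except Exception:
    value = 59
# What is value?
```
14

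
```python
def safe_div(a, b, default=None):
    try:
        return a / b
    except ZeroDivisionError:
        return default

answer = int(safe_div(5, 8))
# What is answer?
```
0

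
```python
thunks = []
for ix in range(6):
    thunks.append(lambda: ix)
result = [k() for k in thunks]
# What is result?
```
[5, 5, 5, 5, 5, 5]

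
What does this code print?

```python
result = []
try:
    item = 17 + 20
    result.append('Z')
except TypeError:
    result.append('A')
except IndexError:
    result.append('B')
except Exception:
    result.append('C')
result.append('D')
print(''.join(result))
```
ZD

No exception, try block completes normally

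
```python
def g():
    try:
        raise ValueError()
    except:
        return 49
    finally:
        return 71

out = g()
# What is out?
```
71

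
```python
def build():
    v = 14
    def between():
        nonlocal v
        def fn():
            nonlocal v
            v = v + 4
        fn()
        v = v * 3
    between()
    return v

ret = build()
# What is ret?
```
54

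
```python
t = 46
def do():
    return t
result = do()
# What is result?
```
46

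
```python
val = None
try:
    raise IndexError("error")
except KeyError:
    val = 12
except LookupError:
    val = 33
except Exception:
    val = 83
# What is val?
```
33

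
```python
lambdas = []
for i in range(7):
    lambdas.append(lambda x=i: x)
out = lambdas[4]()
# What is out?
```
4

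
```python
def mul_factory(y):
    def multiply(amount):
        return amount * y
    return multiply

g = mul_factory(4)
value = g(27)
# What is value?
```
108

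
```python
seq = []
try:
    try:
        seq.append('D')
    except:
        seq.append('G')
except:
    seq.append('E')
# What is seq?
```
['D']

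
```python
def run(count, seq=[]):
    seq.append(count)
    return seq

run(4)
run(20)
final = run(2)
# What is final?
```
[4, 20, 2]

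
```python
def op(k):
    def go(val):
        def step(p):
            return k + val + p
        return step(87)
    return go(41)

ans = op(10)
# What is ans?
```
138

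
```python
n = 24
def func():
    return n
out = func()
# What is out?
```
24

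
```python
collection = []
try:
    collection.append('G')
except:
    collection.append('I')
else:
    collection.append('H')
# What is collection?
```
['G', 'H']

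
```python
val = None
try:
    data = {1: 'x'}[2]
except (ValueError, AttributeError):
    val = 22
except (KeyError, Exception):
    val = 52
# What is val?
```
52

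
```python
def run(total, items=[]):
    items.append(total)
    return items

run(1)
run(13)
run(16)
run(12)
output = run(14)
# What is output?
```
[1, 13, 16, 12, 14]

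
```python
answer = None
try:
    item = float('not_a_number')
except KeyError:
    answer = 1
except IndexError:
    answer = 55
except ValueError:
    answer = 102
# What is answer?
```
102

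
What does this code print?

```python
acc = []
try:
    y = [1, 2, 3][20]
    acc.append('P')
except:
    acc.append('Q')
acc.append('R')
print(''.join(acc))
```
QR

Exception raised in try, caught by bare except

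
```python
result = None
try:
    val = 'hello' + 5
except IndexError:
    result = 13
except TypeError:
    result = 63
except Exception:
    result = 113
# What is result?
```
63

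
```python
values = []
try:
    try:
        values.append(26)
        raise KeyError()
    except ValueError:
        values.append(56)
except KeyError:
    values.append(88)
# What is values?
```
[26, 88]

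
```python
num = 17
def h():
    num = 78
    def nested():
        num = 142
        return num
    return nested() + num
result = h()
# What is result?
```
220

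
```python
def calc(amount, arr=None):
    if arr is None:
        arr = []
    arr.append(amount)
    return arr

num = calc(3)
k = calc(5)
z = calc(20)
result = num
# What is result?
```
[3]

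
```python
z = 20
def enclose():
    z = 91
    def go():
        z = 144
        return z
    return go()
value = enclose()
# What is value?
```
144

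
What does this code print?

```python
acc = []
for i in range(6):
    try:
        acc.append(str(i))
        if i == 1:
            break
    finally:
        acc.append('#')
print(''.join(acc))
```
0#1#

finally runs even when breaking out of loop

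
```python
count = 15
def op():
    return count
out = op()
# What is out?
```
15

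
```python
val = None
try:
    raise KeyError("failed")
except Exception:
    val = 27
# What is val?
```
27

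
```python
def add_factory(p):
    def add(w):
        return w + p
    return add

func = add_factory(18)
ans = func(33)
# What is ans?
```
51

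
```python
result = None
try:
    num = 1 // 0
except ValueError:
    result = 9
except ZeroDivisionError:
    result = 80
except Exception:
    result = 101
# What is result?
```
80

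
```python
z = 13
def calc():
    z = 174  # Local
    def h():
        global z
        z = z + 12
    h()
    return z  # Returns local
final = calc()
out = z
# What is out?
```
25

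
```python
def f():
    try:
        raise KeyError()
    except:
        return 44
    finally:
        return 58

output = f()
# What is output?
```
58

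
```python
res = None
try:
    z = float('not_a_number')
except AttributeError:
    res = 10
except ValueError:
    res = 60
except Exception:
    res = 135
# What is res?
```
60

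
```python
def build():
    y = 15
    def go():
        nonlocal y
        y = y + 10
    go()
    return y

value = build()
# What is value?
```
25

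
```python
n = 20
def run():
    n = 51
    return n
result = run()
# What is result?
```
51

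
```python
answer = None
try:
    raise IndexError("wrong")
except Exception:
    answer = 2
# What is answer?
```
2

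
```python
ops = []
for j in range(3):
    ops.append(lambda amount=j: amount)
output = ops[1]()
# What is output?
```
1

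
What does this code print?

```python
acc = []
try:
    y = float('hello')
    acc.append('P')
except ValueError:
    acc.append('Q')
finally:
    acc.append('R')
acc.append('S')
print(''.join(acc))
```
QRS

finally always runs, even after exception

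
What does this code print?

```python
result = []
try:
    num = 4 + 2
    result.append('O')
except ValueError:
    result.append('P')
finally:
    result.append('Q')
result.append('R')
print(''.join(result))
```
OQR

finally runs after normal execution too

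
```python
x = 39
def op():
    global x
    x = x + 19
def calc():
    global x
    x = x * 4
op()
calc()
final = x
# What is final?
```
232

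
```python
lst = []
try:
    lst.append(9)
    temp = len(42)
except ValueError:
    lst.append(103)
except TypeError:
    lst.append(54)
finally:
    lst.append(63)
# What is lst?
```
[9, 54, 63]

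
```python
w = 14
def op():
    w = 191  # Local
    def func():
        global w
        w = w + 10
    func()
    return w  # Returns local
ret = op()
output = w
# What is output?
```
24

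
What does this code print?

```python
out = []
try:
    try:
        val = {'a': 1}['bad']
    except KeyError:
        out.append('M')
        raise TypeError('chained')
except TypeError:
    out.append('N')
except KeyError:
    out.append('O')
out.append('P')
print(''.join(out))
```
MNP

TypeError raised and caught, original KeyError not re-raised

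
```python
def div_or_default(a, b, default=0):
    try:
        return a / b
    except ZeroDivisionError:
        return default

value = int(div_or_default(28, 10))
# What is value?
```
2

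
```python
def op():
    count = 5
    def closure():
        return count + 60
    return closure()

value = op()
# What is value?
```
65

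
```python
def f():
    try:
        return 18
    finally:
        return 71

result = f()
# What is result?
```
71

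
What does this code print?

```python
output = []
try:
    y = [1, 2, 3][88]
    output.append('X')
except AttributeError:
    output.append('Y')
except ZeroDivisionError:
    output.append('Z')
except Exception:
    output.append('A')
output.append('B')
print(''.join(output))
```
AB

IndexError not specifically caught, falls to Exception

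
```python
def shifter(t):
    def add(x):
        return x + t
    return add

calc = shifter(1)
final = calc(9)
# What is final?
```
10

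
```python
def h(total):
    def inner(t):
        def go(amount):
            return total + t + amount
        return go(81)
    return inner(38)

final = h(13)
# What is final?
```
132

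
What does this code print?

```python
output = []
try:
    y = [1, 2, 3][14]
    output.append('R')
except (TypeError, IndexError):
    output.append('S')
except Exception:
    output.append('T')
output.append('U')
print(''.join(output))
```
SU

IndexError matches tuple containing it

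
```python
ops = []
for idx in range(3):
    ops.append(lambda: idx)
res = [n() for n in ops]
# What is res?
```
[2, 2, 2]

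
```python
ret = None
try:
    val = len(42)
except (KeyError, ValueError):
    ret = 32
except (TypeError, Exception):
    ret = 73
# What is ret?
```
73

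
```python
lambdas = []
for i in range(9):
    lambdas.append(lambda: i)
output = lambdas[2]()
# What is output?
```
8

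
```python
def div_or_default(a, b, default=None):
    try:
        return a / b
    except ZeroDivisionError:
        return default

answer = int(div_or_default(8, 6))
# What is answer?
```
1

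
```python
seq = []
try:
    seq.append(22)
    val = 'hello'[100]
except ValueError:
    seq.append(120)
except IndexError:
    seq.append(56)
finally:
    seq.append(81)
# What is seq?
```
[22, 56, 81]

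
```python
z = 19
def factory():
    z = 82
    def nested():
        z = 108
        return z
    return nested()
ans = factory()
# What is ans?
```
108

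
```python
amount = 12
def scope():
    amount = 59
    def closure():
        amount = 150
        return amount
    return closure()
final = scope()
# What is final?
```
150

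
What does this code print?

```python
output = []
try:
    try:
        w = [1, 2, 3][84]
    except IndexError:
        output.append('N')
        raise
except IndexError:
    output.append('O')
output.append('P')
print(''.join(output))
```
NOP

raise without argument re-raises current exception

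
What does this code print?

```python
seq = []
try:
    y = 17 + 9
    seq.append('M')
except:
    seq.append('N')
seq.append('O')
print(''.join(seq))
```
MO

No exception, try block completes normally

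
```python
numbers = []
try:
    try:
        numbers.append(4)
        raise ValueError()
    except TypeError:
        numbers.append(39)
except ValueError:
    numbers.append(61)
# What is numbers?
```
[4, 61]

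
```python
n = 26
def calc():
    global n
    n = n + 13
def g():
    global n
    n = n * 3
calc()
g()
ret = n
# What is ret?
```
117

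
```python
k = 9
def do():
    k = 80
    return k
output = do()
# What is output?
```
80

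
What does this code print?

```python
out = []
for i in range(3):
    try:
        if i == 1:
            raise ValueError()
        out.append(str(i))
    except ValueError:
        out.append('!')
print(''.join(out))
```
0!2

Exception on i=1 caught, loop continues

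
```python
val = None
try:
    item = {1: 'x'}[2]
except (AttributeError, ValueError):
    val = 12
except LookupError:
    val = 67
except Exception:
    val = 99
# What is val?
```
67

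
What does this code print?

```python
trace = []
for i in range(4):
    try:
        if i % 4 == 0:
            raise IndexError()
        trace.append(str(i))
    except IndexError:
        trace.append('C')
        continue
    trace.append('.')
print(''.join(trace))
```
C1.2.3.

continue in except skips rest of loop body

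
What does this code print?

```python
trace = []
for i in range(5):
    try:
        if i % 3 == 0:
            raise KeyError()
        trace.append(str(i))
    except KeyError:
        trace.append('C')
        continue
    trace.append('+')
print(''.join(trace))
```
C1+2+C4+

continue in except skips rest of loop body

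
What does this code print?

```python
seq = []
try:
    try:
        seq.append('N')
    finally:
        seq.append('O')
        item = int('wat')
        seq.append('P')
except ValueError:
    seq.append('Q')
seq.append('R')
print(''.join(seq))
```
NOQR

Exception in inner finally caught by outer except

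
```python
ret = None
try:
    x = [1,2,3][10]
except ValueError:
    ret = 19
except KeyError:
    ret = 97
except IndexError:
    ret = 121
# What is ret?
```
121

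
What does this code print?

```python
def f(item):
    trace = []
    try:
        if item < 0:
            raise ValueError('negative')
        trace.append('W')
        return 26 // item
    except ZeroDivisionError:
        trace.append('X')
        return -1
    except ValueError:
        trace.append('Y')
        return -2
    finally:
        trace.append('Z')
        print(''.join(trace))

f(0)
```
WXZ

item=0 causes ZeroDivisionError, caught, finally prints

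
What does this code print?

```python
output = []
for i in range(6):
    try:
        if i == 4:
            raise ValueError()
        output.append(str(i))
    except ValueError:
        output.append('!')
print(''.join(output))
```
0123!5

Exception on i=4 caught, loop continues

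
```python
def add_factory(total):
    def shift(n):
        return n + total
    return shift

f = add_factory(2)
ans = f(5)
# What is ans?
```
7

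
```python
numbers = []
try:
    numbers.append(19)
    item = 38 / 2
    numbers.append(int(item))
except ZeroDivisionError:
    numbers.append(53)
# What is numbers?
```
[19, 19]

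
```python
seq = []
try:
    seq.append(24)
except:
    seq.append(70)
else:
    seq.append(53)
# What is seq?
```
[24, 53]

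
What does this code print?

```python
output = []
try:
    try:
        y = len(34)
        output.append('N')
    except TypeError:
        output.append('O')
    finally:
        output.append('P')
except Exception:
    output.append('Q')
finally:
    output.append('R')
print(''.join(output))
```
OPR

Both finally blocks run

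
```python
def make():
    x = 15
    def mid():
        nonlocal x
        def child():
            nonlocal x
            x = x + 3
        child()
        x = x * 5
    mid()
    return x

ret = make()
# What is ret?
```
90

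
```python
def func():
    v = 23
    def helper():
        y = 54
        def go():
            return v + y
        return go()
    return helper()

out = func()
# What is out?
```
77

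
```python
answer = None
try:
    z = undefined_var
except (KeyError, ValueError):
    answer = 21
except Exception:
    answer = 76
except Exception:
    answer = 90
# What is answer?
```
76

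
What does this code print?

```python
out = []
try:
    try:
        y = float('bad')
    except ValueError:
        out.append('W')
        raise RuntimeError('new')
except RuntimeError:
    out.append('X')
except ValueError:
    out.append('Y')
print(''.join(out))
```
WX

New RuntimeError raised, caught by outer RuntimeError handler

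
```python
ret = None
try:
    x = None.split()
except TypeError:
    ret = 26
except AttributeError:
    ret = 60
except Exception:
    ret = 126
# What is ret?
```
60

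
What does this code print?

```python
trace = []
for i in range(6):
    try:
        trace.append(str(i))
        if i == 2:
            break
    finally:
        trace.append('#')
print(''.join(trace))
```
0#1#2#

finally runs even when breaking out of loop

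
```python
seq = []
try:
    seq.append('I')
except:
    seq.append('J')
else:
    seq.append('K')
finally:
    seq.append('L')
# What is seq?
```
['I', 'K', 'L']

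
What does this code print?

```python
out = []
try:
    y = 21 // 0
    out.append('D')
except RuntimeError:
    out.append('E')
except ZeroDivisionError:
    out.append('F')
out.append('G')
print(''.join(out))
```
FG

ZeroDivisionError is caught by its specific handler, not RuntimeError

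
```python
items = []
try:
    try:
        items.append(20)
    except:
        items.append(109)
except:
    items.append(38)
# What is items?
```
[20]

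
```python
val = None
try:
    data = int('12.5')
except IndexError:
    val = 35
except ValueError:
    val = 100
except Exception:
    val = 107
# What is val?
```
100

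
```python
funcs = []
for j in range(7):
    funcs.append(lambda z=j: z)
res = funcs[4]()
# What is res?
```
4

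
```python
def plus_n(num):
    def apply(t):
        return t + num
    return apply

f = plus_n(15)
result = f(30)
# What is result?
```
45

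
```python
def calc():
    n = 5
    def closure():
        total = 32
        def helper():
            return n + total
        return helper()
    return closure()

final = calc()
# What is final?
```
37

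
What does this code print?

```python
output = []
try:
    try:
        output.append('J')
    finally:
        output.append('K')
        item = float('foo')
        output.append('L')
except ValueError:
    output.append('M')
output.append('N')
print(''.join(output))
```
JKMN

Exception in inner finally caught by outer except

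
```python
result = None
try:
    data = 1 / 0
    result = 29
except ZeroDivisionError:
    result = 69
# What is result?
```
69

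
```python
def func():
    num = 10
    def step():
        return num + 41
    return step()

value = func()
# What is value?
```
51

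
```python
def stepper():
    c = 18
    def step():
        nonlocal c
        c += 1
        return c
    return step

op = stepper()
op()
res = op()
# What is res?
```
20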